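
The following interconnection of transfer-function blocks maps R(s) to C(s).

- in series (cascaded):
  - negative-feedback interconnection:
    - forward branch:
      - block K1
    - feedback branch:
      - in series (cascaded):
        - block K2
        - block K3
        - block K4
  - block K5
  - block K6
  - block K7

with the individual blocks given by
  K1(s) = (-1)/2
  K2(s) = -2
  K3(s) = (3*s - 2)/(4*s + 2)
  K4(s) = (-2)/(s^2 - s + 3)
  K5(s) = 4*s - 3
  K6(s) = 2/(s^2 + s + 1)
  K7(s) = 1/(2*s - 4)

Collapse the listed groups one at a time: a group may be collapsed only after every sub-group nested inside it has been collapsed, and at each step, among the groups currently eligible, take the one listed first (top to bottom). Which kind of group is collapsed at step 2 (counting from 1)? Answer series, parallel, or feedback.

The answer is feedback.

Reasoning:
1. multiply K2, K3, K4 (series)
2. feedback reduction of K1, (K2*K3*K4)
3. series reduction of [K1/(1+K1*(K2*K3*K4))], K5, K6, K7
So the answer for step 2 is feedback.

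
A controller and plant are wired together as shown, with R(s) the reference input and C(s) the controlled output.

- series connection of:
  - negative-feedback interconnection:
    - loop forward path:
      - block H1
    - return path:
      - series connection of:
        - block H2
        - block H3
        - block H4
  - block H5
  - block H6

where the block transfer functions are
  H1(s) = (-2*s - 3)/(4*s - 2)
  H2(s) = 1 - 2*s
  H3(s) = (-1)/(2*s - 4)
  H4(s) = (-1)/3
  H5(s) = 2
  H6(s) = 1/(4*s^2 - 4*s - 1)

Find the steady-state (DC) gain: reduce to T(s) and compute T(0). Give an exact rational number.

The answer is -24/7.

Reasoning:
Step 1 - combine H2, H3, H4 in series, giving (1 - 2*s)/(6*s - 12)
Step 2 - reduce the feedback loop with forward H1 and return (H2*H3*H4), giving (-12*s^2 + 6*s + 36)/(28*s^2 - 56*s + 21)
Step 3 - series reduction of [H1/(1+H1*(H2*H3*H4))], H5, H6, giving (-24*s^2 + 12*s + 72)/(112*s^4 - 336*s^3 + 280*s^2 - 28*s - 21)
Step 3 gives the overall T(s). Then T(0) = 72/(-21) = -24/7.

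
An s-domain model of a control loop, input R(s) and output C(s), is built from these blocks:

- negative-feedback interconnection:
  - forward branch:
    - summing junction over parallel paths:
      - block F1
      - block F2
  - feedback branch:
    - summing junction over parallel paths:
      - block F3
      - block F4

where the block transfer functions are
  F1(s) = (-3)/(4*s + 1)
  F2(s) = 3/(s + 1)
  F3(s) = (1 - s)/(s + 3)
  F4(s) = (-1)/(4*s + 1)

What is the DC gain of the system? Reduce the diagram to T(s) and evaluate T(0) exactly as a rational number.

Answer: 0

Working:
[1] reduce the parallel group F1, F2; result (9*s)/(4*s^2 + 5*s + 1)
[2] combine F3, F4 in parallel; result (-4*s^2 + 2*s - 2)/(4*s^2 + 13*s + 3)
[3] collapse the loop ((F1+F2) forward, (F3+F4) return); result (36*s^3 + 117*s^2 + 27*s)/(16*s^4 + 36*s^3 + 99*s^2 + 10*s + 3)
Evaluating the step-3 result (the overall T(s)) at s = 0 gives T(0) = 0/3 = 0.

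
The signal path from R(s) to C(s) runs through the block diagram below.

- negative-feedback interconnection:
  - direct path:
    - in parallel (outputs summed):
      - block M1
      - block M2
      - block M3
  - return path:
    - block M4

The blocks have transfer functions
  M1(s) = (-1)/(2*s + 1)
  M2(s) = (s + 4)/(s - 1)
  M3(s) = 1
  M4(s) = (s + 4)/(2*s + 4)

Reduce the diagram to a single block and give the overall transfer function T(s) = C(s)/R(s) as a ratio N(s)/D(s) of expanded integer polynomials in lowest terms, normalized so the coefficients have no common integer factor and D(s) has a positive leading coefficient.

Step 1. parallel reduction of M1, M2, M3, giving (4*s^2 + 7*s + 4)/(2*s^2 - s - 1)
Step 2. feedback reduction of (M1+M2+M3), M4, which is the overall transfer function T(s) = C(s)/R(s) in lowest terms

Answer: (8*s^3 + 30*s^2 + 36*s + 16)/(8*s^3 + 29*s^2 + 26*s + 12)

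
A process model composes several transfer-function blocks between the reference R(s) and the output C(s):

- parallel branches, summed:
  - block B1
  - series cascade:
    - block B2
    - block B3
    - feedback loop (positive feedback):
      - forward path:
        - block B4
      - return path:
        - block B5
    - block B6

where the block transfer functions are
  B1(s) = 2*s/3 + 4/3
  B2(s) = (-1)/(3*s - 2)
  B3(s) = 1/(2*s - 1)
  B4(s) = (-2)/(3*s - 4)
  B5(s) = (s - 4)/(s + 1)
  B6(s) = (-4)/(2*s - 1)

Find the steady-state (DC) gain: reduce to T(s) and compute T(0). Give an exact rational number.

Step 1. collapse the loop (B4 forward, B5 return); result (-2*s - 2)/(3*s^2 + s - 12)
Step 2. reduce the series chain B2, B3, [B4/(1-B4*B5)], B6; result (-8*s - 8)/(36*s^5 - 48*s^4 - 131*s^3 + 245*s^2 - 134*s + 24)
Step 3. combine B1, (B2*B3*[B4/(1-B4*B5)]*B6) in parallel; result (72*s^6 + 48*s^5 - 454*s^4 - 34*s^3 + 712*s^2 - 512*s + 72)/(108*s^5 - 144*s^4 - 393*s^3 + 735*s^2 - 402*s + 72)
The step-3 result is T(s). Setting s = 0: T(0) = 72/72 = 1.

Answer: 1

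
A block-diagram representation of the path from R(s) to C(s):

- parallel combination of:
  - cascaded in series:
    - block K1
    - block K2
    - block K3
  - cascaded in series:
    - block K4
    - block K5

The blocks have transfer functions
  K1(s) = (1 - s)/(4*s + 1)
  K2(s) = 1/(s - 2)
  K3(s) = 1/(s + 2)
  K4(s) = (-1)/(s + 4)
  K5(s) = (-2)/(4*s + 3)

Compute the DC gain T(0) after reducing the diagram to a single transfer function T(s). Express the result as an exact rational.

(1) combine K1, K2, K3 in series; result (1 - s)/(4*s^3 + s^2 - 16*s - 4)
(2) combine K4, K5 in series; result 2/(4*s^2 + 19*s + 12)
(3) reduce the parallel group (K1*K2*K3), (K4*K5); result (4*s^3 - 13*s^2 - 25*s + 4)/(16*s^5 + 80*s^4 + 3*s^3 - 308*s^2 - 268*s - 48)
The step-3 result is T(s). Setting s = 0: T(0) = 4/(-48) = -1/12.

Hence the answer: -1/12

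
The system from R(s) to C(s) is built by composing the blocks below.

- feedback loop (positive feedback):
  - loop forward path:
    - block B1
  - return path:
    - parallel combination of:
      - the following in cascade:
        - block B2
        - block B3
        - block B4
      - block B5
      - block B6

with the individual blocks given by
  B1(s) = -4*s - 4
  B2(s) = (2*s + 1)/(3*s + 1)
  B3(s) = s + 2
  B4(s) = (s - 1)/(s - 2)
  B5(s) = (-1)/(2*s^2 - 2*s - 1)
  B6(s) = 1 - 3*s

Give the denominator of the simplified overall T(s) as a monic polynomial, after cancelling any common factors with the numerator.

First reduce the diagram to T(s).

(1) reduce the series chain B2, B3, B4 -> (2*s^3 + 3*s^2 - 3*s - 2)/(3*s^2 - 5*s - 2)
(2) combine (B2*B3*B4), B5, B6 in parallel -> (-14*s^5 + 56*s^4 - 39*s^3 - 28*s^2 + 15*s + 6)/(6*s^4 - 16*s^3 + 3*s^2 + 9*s + 2)
(3) apply the feedback formula to B1, ((B2*B3*B4)+B5+B6) -> (24*s^5 - 40*s^4 - 52*s^3 + 48*s^2 + 44*s + 8)/(56*s^6 - 168*s^5 - 74*s^4 + 284*s^3 + 49*s^2 - 93*s - 26)
The result of step 3 is T(s) in lowest terms. Its denominator has leading coefficient 56; dividing the denominator through by 56 makes it monic.

Answer: s^6 - 3*s^5 - 37*s^4/28 + 71*s^3/14 + 7*s^2/8 - 93*s/56 - 13/28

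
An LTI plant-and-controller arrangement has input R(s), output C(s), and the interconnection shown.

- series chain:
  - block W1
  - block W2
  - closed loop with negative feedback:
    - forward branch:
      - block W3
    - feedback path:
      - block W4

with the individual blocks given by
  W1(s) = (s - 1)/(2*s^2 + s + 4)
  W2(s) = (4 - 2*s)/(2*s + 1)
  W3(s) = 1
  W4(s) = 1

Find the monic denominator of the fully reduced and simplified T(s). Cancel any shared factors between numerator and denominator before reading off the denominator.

Step 1: collapse the loop (W3 forward, W4 return): 1/2
Step 2: cascade W1, W2, [W3/(1+W3*W4)]: (-s^2 + 3*s - 2)/(4*s^3 + 4*s^2 + 9*s + 4)
That last expression is T(s), already simplified. Scaling its denominator by 1/4 (the reciprocal of the leading coefficient) yields the monic denominator.

Therefore the answer is s^3 + s^2 + 9*s/4 + 1.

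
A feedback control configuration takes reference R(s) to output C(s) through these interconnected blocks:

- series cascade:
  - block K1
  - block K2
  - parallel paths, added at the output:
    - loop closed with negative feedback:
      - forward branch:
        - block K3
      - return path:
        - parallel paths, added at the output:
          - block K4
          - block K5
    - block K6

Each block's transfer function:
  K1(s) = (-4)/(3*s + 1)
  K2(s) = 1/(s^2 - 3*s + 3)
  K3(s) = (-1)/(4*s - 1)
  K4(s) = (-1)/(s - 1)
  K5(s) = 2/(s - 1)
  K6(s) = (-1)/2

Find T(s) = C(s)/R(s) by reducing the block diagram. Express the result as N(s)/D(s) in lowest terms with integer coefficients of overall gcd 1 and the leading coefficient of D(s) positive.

Reducing step by step:

Step 1. sum the parallel branches K4, K5 gives 1/(s - 1)
Step 2. apply the feedback formula to K3, (K4+K5) gives (1 - s)/(4*s^2 - 5*s)
Step 3. reduce the parallel group [K3/(1+K3*(K4+K5))], K6 gives (-4*s^2 + 3*s + 2)/(8*s^2 - 10*s)
Step 4. series reduction of K1, K2, ([K3/(1+K3*(K4+K5))]+K6), which is the overall transfer function T(s) = C(s)/R(s) in lowest terms

Answer: (8*s^2 - 6*s - 4)/(12*s^5 - 47*s^4 + 64*s^3 - 18*s^2 - 15*s)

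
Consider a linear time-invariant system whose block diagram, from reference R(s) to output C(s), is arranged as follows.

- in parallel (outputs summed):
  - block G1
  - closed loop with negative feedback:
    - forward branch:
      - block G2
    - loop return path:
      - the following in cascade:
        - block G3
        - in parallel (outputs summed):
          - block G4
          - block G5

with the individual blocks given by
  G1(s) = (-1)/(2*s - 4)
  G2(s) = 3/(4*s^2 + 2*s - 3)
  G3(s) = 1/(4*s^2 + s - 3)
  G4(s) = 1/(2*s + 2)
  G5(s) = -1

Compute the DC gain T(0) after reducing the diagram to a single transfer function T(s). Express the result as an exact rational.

The answer is -19/20.

Reasoning:
[1] parallel reduction of G4, G5; result (-2*s - 1)/(2*s + 2)
[2] combine G3, (G4+G5) in series; result (-2*s - 1)/(8*s^3 + 10*s^2 - 4*s - 6)
[3] collapse the loop (G2 forward, (G3*(G4+G5)) return); result (24*s^3 + 30*s^2 - 12*s - 18)/(32*s^5 + 56*s^4 - 20*s^3 - 62*s^2 - 6*s + 15)
[4] sum the parallel branches G1, [G2/(1+G2*(G3*(G4+G5)))]; result (-32*s^5 - 8*s^4 - 16*s^3 - 82*s^2 + 18*s + 57)/(64*s^6 - 16*s^5 - 264*s^4 - 44*s^3 + 236*s^2 + 54*s - 60)
That last expression is T(s); at s = 0 only the constant terms survive, so T(0) = 57/(-60) = -19/20.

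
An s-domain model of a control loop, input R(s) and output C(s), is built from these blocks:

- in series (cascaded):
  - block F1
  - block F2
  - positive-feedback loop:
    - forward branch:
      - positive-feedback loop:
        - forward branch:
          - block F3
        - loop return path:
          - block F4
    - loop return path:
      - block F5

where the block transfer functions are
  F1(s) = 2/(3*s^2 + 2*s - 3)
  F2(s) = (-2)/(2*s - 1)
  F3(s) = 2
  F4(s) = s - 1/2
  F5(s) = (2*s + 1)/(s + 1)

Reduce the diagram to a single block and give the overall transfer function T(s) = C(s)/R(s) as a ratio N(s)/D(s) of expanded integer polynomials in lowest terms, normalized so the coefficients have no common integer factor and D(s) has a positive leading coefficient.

[1] close the feedback loop around F3, F4 gives (-1)/(s - 1)
[2] reduce the feedback loop with forward [F3/(1-F3*F4)] and return F5 gives (-s - 1)/(s^2 + 2*s)
[3] combine F1, F2, [[F3/(1-F3*F4)]/(1-[F3/(1-F3*F4)]*F5)] in series - this is the overall T(s), already in the required normalized form

Therefore the answer is (4*s + 4)/(6*s^5 + 13*s^4 - 6*s^3 - 13*s^2 + 6*s).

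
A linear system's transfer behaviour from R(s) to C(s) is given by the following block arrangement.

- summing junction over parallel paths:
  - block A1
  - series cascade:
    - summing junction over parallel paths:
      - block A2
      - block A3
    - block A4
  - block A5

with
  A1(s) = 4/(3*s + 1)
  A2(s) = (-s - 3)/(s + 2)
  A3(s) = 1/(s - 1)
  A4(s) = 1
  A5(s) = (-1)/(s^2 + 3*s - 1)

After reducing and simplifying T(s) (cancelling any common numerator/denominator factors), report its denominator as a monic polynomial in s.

First reduce the diagram to T(s).

Step 1: sum the parallel branches A2, A3: (-s^2 - s + 5)/(s^2 + s - 2)
Step 2: series reduction of (A2+A3), A4: (-s^2 - s + 5)/(s^2 + s - 2)
Step 3: add A1, ((A2+A3)*A4), A5 (parallel): (-3*s^5 - 9*s^4 + 18*s^3 + 47*s^2 - 22*s + 5)/(3*s^5 + 13*s^4 + 4*s^3 - 21*s^2 - s + 2)
The result of step 3 is T(s) in lowest terms. Its denominator has leading coefficient 3; dividing the denominator through by 3 makes it monic.

Answer: s^5 + 13*s^4/3 + 4*s^3/3 - 7*s^2 - s/3 + 2/3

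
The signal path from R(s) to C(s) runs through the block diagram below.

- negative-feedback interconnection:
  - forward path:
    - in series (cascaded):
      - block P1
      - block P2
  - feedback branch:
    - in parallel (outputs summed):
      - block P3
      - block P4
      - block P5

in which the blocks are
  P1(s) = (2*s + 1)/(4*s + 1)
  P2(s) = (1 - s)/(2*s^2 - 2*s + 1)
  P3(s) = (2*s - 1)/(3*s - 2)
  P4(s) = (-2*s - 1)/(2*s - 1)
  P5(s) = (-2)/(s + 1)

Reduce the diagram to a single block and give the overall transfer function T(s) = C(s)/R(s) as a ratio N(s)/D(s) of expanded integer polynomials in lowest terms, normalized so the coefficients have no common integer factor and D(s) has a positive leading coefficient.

First reduce the diagram to T(s).

Step 1: cascade P1, P2 -> (-2*s^2 + s + 1)/(8*s^3 - 6*s^2 + 2*s + 1)
Step 2: parallel reduction of P3, P4, P5 -> (-2*s^3 - 17*s^2 + 14*s - 1)/(6*s^3 - s^2 - 5*s + 2)
Step 3: collapse the loop ((P1*P2) forward, (P3+P4+P5) return) - this is the overall T(s), already in the required normalized form

Answer: (-12*s^5 + 8*s^4 + 15*s^3 - 10*s^2 - 3*s + 2)/(48*s^6 - 40*s^5 + 10*s^4 + 3*s^3 - 24*s^2 + 12*s + 1)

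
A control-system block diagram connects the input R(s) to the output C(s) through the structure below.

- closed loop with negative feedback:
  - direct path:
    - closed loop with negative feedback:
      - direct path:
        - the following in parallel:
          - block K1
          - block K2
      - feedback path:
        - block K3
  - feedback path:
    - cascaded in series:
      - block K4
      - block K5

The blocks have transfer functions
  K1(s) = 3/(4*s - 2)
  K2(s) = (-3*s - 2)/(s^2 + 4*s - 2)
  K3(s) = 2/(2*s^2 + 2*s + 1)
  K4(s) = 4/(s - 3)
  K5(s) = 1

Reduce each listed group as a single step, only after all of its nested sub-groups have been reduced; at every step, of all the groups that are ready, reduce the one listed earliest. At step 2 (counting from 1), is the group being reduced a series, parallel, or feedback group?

Step 1 - sum the parallel branches K1, K2
Step 2 - collapse the loop ((K1+K2) forward, K3 return)
Step 3 - cascade K4, K5
Step 4 - reduce the feedback loop with forward [(K1+K2)/(1+(K1+K2)*K3)] and return (K4*K5)
The group at step 2 is a feedback group.

Answer: feedback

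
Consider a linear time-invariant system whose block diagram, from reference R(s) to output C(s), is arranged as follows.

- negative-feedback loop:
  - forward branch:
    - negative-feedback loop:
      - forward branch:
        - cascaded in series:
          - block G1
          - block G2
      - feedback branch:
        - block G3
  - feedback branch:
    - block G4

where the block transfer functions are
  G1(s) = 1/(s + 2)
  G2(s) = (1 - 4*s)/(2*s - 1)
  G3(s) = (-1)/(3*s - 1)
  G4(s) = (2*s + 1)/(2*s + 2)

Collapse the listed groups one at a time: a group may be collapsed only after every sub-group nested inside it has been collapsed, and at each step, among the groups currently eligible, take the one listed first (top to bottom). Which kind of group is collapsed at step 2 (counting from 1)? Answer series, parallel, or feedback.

The answer is feedback.

Reasoning:
Step 1. combine G1, G2 in series
Step 2. feedback reduction of (G1*G2), G3
Step 3. feedback reduction of [(G1*G2)/(1+(G1*G2)*G3)], G4
The group at step 2 is a feedback group.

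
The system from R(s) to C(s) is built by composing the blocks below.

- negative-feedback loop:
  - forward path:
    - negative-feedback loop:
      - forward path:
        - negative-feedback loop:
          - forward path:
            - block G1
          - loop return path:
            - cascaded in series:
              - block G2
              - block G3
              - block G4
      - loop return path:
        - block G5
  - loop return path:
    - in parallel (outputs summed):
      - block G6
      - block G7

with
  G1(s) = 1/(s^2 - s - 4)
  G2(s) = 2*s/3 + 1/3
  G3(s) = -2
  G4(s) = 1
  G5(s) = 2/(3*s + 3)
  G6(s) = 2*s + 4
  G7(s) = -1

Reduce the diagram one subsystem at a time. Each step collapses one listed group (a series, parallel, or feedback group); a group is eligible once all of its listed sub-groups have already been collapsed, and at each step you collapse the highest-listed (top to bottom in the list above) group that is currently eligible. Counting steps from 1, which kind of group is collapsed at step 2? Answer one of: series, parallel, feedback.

Answer: feedback

Working:
Step 1 - combine G2, G3, G4 in series
Step 2 - reduce the feedback loop with forward G1 and return (G2*G3*G4)
Step 3 - reduce the feedback loop with forward [G1/(1+G1*(G2*G3*G4))] and return G5
Step 4 - reduce the parallel group G6, G7
Step 5 - collapse the loop ([[G1/(1+G1*(G2*G3*G4))]/(1+[G1/(1+G1*(G2*G3*G4))]*G5)] forward, (G6+G7) return)
Step 2 collapses a feedback group.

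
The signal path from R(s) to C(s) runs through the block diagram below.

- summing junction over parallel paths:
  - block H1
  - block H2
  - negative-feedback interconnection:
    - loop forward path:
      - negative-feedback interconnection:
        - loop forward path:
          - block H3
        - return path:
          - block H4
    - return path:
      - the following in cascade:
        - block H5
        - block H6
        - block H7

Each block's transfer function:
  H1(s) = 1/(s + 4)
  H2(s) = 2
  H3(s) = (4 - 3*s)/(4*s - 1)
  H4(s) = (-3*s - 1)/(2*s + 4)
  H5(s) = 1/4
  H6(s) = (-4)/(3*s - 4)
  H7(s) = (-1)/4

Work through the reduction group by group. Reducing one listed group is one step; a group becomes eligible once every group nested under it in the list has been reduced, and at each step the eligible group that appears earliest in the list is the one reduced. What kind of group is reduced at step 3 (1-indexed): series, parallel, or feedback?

Step 1 - feedback reduction of H3, H4
Step 2 - combine H5, H6, H7 in series
Step 3 - close the feedback loop around [H3/(1+H3*H4)], (H5*H6*H7)
Step 4 - add H1, H2, [[H3/(1+H3*H4)]/(1+[H3/(1+H3*H4)]*(H5*H6*H7))] (parallel)
At step 3 the group reduced is feedback.

Answer: feedback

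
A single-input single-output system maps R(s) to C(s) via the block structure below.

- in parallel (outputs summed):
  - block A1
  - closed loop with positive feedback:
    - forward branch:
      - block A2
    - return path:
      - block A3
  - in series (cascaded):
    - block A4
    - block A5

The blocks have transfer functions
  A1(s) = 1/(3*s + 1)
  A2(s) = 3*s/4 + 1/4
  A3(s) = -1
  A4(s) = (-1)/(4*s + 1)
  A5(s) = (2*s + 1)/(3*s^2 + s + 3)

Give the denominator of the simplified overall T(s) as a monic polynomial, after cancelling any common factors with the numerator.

Reducing step by step:

Step 1. feedback reduction of A2, A3: (3*s + 1)/(3*s + 5)
Step 2. reduce the series chain A4, A5: (-2*s - 1)/(12*s^3 + 7*s^2 + 13*s + 3)
Step 3. reduce the parallel group A1, [A2/(1-A2*A3)], (A4*A5): (108*s^5 + 171*s^4 + 234*s^3 + 141*s^2 + 77*s + 13)/(108*s^5 + 279*s^4 + 303*s^3 + 296*s^2 + 119*s + 15)
That last expression is T(s), already simplified. Scaling its denominator by 1/108 (the reciprocal of the leading coefficient) yields the monic denominator.

Answer: s^5 + 31*s^4/12 + 101*s^3/36 + 74*s^2/27 + 119*s/108 + 5/36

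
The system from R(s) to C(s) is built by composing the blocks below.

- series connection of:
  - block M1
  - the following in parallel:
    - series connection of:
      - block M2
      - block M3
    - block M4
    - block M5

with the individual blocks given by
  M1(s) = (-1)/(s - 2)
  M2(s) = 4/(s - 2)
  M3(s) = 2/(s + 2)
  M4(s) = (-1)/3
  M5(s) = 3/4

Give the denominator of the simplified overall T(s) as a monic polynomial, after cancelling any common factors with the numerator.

(1) reduce the series chain M2, M3 = 8/(s^2 - 4)
(2) sum the parallel branches (M2*M3), M4, M5 = (5*s^2 + 76)/(12*s^2 - 48)
(3) multiply M1, ((M2*M3)+M4+M5) (series) = (-5*s^2 - 76)/(12*s^3 - 24*s^2 - 48*s + 96)
The result of step 3 is T(s) in lowest terms. Its denominator has leading coefficient 12; dividing the denominator through by 12 makes it monic.

Therefore the answer is s^3 - 2*s^2 - 4*s + 8.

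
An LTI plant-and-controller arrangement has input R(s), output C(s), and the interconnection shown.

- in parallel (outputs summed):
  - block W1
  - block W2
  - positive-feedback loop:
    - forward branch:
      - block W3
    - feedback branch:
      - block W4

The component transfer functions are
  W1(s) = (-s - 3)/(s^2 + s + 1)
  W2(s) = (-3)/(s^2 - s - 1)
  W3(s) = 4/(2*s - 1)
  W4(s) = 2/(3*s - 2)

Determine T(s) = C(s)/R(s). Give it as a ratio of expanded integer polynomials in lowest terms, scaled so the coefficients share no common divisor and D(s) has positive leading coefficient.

(1) apply the feedback formula to W3, W4, giving (12*s - 8)/(6*s^2 - 7*s - 6)
(2) add W1, W2, [W3/(1-W3*W4)] (parallel), which is the overall transfer function T(s) = C(s)/R(s) in lowest terms

Therefore the answer is (6*s^5 - 31*s^4 + 35*s^3 + 7*s^2 - 2*s + 8)/(6*s^6 - 7*s^5 - 12*s^4 - 5*s^3 + 14*s^2 + 19*s + 6).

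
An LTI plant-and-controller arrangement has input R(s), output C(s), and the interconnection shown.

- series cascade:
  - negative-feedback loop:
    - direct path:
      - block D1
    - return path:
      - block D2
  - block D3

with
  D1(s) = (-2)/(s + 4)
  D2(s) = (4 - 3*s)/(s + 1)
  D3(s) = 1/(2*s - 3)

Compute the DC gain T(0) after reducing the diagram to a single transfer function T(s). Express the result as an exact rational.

Step 1 - feedback reduction of D1, D2 gives (-2*s - 2)/(s^2 + 11*s - 4)
Step 2 - multiply [D1/(1+D1*D2)], D3 (series) gives (-2*s - 2)/(2*s^3 + 19*s^2 - 41*s + 12)
The step-2 result is T(s). Setting s = 0: T(0) = -2/12 = -1/6.

Answer: -1/6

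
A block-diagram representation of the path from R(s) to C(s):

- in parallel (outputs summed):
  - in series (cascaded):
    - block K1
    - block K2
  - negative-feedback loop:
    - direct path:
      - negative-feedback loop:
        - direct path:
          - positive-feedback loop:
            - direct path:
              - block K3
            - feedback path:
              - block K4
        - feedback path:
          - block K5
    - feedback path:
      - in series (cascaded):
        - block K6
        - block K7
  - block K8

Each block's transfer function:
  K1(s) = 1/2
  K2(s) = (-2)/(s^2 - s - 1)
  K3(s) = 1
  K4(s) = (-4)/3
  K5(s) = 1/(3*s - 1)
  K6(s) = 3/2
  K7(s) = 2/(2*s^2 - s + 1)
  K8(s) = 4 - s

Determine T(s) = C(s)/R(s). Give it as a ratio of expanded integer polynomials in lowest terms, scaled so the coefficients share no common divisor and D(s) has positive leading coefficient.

(1) multiply K1, K2 (series), giving (-1)/(s^2 - s - 1)
(2) close the feedback loop around K3, K4, giving 3/7
(3) reduce the feedback loop with forward [K3/(1-K3*K4)] and return K5, giving (9*s - 3)/(21*s - 4)
(4) cascade K6, K7, giving 3/(2*s^2 - s + 1)
(5) apply the feedback formula to [[K3/(1-K3*K4)]/(1+[K3/(1-K3*K4)]*K5)], (K6*K7), giving (18*s^3 - 15*s^2 + 12*s - 3)/(42*s^3 - 29*s^2 + 52*s - 13)
(6) parallel reduction of (K1*K2), [[[K3/(1-K3*K4)]/(1+[K3/(1-K3*K4)]*K5)]/(1+[[K3/(1-K3*K4)]/(1+[K3/(1-K3*K4)]*K5)]*(K6*K7))], K8, which is the overall transfer function T(s) = C(s)/R(s) in lowest terms

Hence the answer: (-42*s^6 + 257*s^5 - 356*s^4 + 159*s^3 - 76*s^2 - 230*s + 68)/(42*s^5 - 71*s^4 + 39*s^3 - 36*s^2 - 39*s + 13)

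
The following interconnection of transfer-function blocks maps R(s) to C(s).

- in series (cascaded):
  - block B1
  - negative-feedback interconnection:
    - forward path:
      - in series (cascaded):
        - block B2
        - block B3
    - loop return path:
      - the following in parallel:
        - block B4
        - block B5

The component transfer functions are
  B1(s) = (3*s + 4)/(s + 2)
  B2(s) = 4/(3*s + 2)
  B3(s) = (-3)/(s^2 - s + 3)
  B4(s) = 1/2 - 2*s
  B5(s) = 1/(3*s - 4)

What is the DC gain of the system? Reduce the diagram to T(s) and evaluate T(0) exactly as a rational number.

The answer is -8.

Reasoning:
Step 1: multiply B2, B3 (series) gives (-12)/(3*s^3 - s^2 + 7*s + 6)
Step 2: sum the parallel branches B4, B5 gives (-12*s^2 + 19*s - 2)/(6*s - 8)
Step 3: apply the feedback formula to (B2*B3), (B4+B5) gives (48 - 36*s)/(9*s^4 - 15*s^3 + 97*s^2 - 124*s - 12)
Step 4: multiply B1, [(B2*B3)/(1+(B2*B3)*(B4+B5))] (series) gives (192 - 108*s^2)/(9*s^5 + 3*s^4 + 67*s^3 + 70*s^2 - 260*s - 24)
Step 4 gives the overall T(s). Then T(0) = 192/(-24) = -8.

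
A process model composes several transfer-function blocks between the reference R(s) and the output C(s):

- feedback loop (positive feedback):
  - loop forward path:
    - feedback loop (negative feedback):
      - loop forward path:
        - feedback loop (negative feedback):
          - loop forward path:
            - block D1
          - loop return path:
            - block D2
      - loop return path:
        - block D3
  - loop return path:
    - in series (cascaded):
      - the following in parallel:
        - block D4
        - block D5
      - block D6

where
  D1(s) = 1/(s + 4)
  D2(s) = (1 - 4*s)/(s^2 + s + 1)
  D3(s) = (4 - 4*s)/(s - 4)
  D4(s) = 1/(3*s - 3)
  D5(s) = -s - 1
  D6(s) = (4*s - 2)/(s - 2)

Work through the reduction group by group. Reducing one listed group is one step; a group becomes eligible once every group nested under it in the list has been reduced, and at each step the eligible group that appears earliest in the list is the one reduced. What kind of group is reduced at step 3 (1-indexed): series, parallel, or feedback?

Reducing step by step:

[1] feedback reduction of D1, D2
[2] apply the feedback formula to [D1/(1+D1*D2)], D3
[3] parallel reduction of D4, D5
[4] multiply (D4+D5), D6 (series)
[5] close the feedback loop around [[D1/(1+D1*D2)]/(1+[D1/(1+D1*D2)]*D3)], ((D4+D5)*D6)
Step 3: parallel.

Answer: parallel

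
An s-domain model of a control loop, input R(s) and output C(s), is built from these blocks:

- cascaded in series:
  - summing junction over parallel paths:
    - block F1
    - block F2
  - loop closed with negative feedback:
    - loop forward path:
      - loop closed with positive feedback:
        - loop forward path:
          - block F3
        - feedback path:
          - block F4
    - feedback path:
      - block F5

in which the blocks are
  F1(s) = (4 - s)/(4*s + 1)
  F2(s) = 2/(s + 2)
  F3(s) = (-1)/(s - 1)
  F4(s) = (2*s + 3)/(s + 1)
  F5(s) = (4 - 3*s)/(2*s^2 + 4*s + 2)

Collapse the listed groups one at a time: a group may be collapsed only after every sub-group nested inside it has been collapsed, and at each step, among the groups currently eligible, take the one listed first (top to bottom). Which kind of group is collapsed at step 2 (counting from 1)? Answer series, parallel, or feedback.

[1] add F1, F2 (parallel)
[2] feedback reduction of F3, F4
[3] collapse the loop ([F3/(1-F3*F4)] forward, F5 return)
[4] reduce the series chain (F1+F2), [[F3/(1-F3*F4)]/(1+[F3/(1-F3*F4)]*F5)]
Step 2: feedback.

Final answer: feedback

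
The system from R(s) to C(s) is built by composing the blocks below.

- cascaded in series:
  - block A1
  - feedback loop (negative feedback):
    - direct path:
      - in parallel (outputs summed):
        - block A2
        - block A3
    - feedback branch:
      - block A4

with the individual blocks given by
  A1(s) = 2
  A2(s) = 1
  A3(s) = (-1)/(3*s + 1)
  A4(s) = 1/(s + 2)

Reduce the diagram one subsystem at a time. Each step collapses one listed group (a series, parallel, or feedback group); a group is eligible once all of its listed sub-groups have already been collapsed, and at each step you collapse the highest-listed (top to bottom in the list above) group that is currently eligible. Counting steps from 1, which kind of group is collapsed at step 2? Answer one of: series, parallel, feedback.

Step 1. sum the parallel branches A2, A3
Step 2. collapse the loop ((A2+A3) forward, A4 return)
Step 3. cascade A1, [(A2+A3)/(1+(A2+A3)*A4)]
At step 2 the group reduced is feedback.

Hence the answer: feedback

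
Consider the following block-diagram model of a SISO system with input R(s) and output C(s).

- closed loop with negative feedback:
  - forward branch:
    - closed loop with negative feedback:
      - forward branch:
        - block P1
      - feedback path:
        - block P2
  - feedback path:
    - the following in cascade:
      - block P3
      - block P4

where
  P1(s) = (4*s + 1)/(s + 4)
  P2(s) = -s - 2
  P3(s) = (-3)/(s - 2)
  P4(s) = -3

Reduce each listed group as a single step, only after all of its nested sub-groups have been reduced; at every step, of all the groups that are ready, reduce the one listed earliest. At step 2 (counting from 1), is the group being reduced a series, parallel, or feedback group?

1. apply the feedback formula to P1, P2
2. combine P3, P4 in series
3. close the feedback loop around [P1/(1+P1*P2)], (P3*P4)
Step 2: series.

Final answer: series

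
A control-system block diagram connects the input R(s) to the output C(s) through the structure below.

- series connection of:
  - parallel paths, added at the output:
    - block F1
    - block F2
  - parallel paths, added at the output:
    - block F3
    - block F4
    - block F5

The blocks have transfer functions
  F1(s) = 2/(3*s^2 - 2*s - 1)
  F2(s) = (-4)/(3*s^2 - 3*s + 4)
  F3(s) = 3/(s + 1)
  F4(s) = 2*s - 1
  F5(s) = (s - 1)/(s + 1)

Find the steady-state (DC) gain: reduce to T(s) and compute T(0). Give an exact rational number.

Step 1: sum the parallel branches F1, F2; result (-6*s^2 + 2*s + 12)/(9*s^4 - 15*s^3 + 15*s^2 - 5*s - 4)
Step 2: reduce the parallel group F3, F4, F5; result (2*s^2 + 2*s + 1)/(s + 1)
Step 3: series reduction of (F1+F2), (F3+F4+F5); result (-12*s^4 - 8*s^3 + 22*s^2 + 26*s + 12)/(9*s^5 - 6*s^4 + 10*s^2 - 9*s - 4)
Evaluating the step-3 result (the overall T(s)) at s = 0 gives T(0) = 12/(-4) = -3.

Answer: -3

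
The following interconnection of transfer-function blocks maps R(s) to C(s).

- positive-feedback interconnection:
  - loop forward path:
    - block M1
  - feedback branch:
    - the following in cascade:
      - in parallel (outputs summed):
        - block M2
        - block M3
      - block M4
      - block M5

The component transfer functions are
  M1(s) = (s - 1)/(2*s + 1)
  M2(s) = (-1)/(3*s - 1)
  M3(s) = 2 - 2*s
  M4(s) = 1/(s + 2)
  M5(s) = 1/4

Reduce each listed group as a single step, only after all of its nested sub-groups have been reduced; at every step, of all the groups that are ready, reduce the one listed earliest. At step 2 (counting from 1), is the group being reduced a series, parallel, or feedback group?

Reducing step by step:

(1) parallel reduction of M2, M3
(2) cascade (M2+M3), M4, M5
(3) close the feedback loop around M1, ((M2+M3)*M4*M5)
Step 2 collapses a series group.

Answer: series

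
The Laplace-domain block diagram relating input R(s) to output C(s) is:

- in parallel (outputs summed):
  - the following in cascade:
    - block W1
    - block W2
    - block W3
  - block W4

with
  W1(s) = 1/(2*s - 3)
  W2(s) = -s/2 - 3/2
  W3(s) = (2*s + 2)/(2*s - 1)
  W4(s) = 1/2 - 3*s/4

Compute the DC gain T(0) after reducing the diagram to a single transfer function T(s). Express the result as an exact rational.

Step 1. reduce the series chain W1, W2, W3; result (-s^2 - 4*s - 3)/(4*s^2 - 8*s + 3)
Step 2. add (W1*W2*W3), W4 (parallel); result (-12*s^3 + 28*s^2 - 41*s - 6)/(16*s^2 - 32*s + 12)
Step 2 gives the overall T(s). Then T(0) = -6/12 = -1/2.

Therefore the answer is -1/2.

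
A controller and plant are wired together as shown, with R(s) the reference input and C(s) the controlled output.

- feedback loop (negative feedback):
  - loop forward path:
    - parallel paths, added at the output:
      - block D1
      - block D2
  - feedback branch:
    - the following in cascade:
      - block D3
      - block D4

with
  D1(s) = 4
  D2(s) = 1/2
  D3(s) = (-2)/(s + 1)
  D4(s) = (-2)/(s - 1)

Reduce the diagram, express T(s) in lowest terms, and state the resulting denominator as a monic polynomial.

Answer: s^2 + 17

Working:
Step 1. add D1, D2 (parallel): 9/2
Step 2. combine D3, D4 in series: 4/(s^2 - 1)
Step 3. feedback reduction of (D1+D2), (D3*D4): (9*s^2 - 9)/(2*s^2 + 34)
Step 3 gives the fully reduced T(s), with no common factor left to cancel. The denominator's leading coefficient is 2, so divide each of its coefficients by 2 to get the monic form.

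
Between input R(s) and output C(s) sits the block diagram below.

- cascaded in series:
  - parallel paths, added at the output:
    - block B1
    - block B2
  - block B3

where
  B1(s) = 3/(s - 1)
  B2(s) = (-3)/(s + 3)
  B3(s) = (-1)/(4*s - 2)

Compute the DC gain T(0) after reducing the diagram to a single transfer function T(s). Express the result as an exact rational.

[1] sum the parallel branches B1, B2 gives 12/(s^2 + 2*s - 3)
[2] series reduction of (B1+B2), B3 gives (-6)/(2*s^3 + 3*s^2 - 8*s + 3)
That last expression is T(s); at s = 0 only the constant terms survive, so T(0) = -6/3 = -2.

Final answer: -2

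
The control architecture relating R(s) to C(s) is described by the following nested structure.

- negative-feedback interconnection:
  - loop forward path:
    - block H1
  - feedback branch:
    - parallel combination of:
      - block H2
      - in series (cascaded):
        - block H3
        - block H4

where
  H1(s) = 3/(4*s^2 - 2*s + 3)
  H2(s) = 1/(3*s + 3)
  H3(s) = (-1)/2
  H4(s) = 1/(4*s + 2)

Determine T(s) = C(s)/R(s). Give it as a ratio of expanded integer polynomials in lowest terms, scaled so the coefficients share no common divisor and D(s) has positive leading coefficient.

Step 1 - multiply H3, H4 (series) -> (-1)/(8*s + 4)
Step 2 - sum the parallel branches H2, (H3*H4) -> (5*s + 1)/(24*s^2 + 36*s + 12)
Step 3 - collapse the loop (H1 forward, (H2+(H3*H4)) return): this yields T(s), and no further normalization is needed

Final answer: (24*s^2 + 36*s + 12)/(32*s^4 + 32*s^3 + 16*s^2 + 33*s + 13)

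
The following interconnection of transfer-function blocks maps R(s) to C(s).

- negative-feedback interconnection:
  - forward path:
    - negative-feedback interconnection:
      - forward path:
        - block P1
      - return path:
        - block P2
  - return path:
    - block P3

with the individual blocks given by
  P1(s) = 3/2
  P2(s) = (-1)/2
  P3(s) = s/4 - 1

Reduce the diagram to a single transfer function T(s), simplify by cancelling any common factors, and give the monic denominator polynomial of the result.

Step 1 - close the feedback loop around P1, P2 -> 6
Step 2 - close the feedback loop around [P1/(1+P1*P2)], P3 -> 12/(3*s - 10)
T(s) is the step-2 result (common factors already cancelled). Leading coefficient of the denominator: 3. Divide through by 3 for the monic polynomial.

Hence the answer: s - 10/3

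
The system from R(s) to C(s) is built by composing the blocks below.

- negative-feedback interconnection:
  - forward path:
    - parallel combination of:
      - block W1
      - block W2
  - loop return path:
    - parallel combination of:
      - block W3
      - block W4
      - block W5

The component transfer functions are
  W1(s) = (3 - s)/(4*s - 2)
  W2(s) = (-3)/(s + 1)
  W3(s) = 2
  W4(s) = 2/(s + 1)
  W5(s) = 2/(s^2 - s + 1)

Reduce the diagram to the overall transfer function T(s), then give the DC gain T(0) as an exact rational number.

Step 1. combine W1, W2 in parallel, giving (-s^2 - 10*s + 9)/(4*s^2 + 2*s - 2)
Step 2. combine W3, W4, W5 in parallel, giving (2*s^3 + 2*s^2 + 6)/(s^3 + 1)
Step 3. reduce the feedback loop with forward (W1+W2) and return (W3+W4+W5), giving (-s^5 - 10*s^4 + 9*s^3 - s^2 - 10*s + 9)/(2*s^5 - 20*s^4 - 4*s^3 + 16*s^2 - 58*s + 52)
That last expression is T(s); at s = 0 only the constant terms survive, so T(0) = 9/52.

Final answer: 9/52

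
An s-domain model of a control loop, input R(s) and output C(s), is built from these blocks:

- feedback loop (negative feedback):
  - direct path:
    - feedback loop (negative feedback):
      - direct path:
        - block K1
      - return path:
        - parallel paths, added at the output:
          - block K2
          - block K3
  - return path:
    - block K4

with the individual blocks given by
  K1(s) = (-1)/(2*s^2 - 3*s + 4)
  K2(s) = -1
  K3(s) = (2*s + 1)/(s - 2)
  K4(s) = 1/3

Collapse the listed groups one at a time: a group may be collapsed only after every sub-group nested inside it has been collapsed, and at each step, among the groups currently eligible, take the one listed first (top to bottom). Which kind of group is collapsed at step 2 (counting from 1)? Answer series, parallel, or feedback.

Reducing step by step:

Step 1 - sum the parallel branches K2, K3
Step 2 - collapse the loop (K1 forward, (K2+K3) return)
Step 3 - apply the feedback formula to [K1/(1+K1*(K2+K3))], K4
Step 2: feedback.

Answer: feedback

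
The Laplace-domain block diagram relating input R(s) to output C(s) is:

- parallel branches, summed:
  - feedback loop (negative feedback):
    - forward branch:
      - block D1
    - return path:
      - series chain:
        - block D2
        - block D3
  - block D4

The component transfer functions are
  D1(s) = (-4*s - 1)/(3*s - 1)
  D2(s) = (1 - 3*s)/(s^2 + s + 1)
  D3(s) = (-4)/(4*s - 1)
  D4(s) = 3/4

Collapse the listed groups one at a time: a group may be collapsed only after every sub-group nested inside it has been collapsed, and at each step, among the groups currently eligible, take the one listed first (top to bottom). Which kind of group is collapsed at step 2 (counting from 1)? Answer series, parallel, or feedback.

[1] reduce the series chain D2, D3
[2] collapse the loop (D1 forward, (D2*D3) return)
[3] sum the parallel branches [D1/(1+D1*(D2*D3))], D4
Step 2 collapses a feedback group.

Final answer: feedback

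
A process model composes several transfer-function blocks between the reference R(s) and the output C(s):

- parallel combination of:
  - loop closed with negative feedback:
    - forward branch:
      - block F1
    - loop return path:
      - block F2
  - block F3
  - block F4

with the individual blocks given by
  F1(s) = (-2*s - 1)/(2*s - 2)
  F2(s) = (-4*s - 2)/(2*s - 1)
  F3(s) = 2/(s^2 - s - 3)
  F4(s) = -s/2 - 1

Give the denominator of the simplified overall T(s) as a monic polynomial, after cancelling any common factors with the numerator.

(1) reduce the feedback loop with forward F1 and return F2 = (1 - 4*s^2)/(12*s^2 + 2*s + 4)
(2) combine [F1/(1+F1*F2)], F3, F4 in parallel = (-6*s^5 - 11*s^4 + 31*s^3 + 76*s^2 + 19*s + 17)/(12*s^4 - 10*s^3 - 34*s^2 - 10*s - 12)
The result of step 2 is T(s) in lowest terms. Its denominator has leading coefficient 12; dividing the denominator through by 12 makes it monic.

Therefore the answer is s^4 - 5*s^3/6 - 17*s^2/6 - 5*s/6 - 1.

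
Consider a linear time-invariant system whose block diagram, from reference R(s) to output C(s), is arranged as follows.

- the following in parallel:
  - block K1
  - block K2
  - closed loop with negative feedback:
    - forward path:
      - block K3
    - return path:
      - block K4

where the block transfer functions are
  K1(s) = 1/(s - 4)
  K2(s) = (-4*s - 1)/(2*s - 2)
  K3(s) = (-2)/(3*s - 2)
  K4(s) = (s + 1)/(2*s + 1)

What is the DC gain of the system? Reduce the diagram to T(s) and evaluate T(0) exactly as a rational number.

First reduce the diagram to T(s).

(1) feedback reduction of K3, K4: (-4*s - 2)/(6*s^2 - 3*s - 4)
(2) reduce the parallel group K1, K2, [K3/(1+K3*K4)]: (-24*s^4 + 106*s^3 + 13*s^2 - 86*s - 24)/(12*s^4 - 66*s^3 + 70*s^2 + 16*s - 32)
Step 2 gives the overall T(s). Then T(0) = -24/(-32) = 3/4.

Answer: 3/4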